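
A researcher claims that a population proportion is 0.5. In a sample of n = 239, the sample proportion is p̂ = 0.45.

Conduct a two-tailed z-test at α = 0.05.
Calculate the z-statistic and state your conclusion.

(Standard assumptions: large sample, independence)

H₀: p = 0.5, H₁: p ≠ 0.5
Standard error: SE = √(p₀(1-p₀)/n) = √(0.5×0.5/239) = 0.032342
z-statistic: z = (p̂ - p₀)/SE = (0.45 - 0.5)/0.032342 = -1.5460
Critical value: z_0.025 = ±1.960
p-value = 0.1221
Decision: fail to reject H₀ at α = 0.05

Answer: z = -1.5460, fail to reject H₀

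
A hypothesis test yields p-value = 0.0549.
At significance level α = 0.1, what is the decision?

Answer: reject H₀

Derivation:
Compare p-value to α:
0.0549 < 0.1
Decision: reject H₀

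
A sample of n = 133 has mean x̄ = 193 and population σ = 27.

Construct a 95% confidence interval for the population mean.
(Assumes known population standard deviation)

Answer: (188.4112, 197.5888)

Derivation:
Confidence level: 95%, α = 0.05
z_0.025 = 1.960
SE = σ/√n = 27/√133 = 2.3412
Margin of error = 1.960 × 2.3412 = 4.5888
CI: x̄ ± margin = 193 ± 4.5888
CI: (188.4112, 197.5888)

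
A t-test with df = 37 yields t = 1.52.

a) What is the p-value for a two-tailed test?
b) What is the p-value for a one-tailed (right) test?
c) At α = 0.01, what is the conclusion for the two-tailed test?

Answer: a) 0.1370, b) 0.0685, c) fail to reject H₀

Derivation:
Using t-distribution with df = 37:
a) Two-tailed: p = 2×P(T > 1.52) = 0.1370
b) One-tailed: p = P(T > 1.52) = 0.0685
c) 0.1370 ≥ 0.01, fail to reject H₀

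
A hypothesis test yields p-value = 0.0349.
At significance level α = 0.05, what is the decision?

Answer: reject H₀

Derivation:
Compare p-value to α:
0.0349 < 0.05
Decision: reject H₀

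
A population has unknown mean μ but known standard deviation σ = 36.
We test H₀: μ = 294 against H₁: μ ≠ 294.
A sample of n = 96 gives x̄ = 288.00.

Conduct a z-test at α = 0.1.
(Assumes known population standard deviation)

Standard error: SE = σ/√n = 36/√96 = 3.6742
z-statistic: z = (x̄ - μ₀)/SE = (288.00 - 294)/3.6742 = -1.6330
Critical value: ±1.645
p-value = 0.1025
Decision: fail to reject H₀

Answer: z = -1.6330, fail to reject H₀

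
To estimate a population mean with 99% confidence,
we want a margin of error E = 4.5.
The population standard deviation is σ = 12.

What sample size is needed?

z_0.005 = 2.576
n = (z×σ/E)² = (2.576×12/4.5)²
n = 47.1877
Round up: n = 48

Answer: n = 48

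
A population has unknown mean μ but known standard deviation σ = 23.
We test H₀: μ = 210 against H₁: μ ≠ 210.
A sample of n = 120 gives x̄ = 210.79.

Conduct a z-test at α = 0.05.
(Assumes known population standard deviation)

Answer: z = 0.3763, fail to reject H₀

Derivation:
Standard error: SE = σ/√n = 23/√120 = 2.0996
z-statistic: z = (x̄ - μ₀)/SE = (210.79 - 210)/2.0996 = 0.3763
Critical value: ±1.960
p-value = 0.7067
Decision: fail to reject H₀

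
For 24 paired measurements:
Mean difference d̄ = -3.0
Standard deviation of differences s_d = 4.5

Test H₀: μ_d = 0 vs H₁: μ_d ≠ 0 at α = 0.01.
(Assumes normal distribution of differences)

df = n - 1 = 23
SE = s_d/√n = 4.5/√24 = 0.9186
t = d̄/SE = -3.0/0.9186 = -3.2658
Critical value: t_{0.005,23} = ±2.807
p-value ≈ 0.0034
Decision: reject H₀

Answer: t = -3.2658, reject H₀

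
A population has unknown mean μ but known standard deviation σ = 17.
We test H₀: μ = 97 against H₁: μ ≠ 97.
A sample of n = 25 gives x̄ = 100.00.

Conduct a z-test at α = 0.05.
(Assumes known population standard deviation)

Answer: z = 0.8824, fail to reject H₀

Derivation:
Standard error: SE = σ/√n = 17/√25 = 3.4000
z-statistic: z = (x̄ - μ₀)/SE = (100.00 - 97)/3.4000 = 0.8824
Critical value: ±1.960
p-value = 0.3776
Decision: fail to reject H₀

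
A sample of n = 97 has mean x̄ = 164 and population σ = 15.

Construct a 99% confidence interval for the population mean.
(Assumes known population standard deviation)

Confidence level: 99%, α = 0.01
z_0.005 = 2.576
SE = σ/√n = 15/√97 = 1.5230
Margin of error = 2.576 × 1.5230 = 3.9232
CI: x̄ ± margin = 164 ± 3.9232
CI: (160.0768, 167.9232)

Answer: (160.0768, 167.9232)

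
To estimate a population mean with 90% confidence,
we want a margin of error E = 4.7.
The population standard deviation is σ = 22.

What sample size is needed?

Answer: n = 60

Derivation:
z_0.05 = 1.645
n = (z×σ/E)² = (1.645×22/4.7)²
n = 59.2900
Round up: n = 60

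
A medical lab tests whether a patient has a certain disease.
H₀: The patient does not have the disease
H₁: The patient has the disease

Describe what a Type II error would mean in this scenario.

Answer: Failing to diagnose a patient who actually has the disease (false negative)

Derivation:
Type I error (α): Rejecting H₀ when H₀ is true
Type II error (β): Failing to reject H₀ when H₁ is true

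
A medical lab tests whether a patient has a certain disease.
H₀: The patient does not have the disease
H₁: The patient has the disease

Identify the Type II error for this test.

Type I error: rejecting H₀ when it is actually true (false positive).
Type II error: failing to reject H₀ when H₁ is actually true (false negative).

Answer: Failing to diagnose a patient who actually has the disease (false negative)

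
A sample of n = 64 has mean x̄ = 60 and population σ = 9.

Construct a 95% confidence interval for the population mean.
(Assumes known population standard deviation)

Confidence level: 95%, α = 0.05
z_0.025 = 1.960
SE = σ/√n = 9/√64 = 1.1250
Margin of error = 1.960 × 1.1250 = 2.2050
CI: x̄ ± margin = 60 ± 2.2050
CI: (57.7950, 62.2050)

Answer: (57.7950, 62.2050)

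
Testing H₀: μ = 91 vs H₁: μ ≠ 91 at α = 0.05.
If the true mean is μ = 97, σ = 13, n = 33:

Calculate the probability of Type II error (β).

SE = σ/√n = 13/√33 = 2.2630
Critical values: μ₀ ± z_0.025×SE = 91 ± 1.960×2.2630
Acceptance region: (86.5645, 95.4355)
Under H₁ (μ = 97): z_high = (95.4355 - 97)/2.2630 = -0.6913, z_low = (86.5645 - 97)/2.2630 = -4.6114
β = P(not reject | H₁) = Φ(-0.6913) - Φ(-4.6114) ≈ 0.2447

Answer: β ≈ 0.2447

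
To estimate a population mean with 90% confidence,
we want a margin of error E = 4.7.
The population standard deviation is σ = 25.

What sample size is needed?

z_0.05 = 1.645
n = (z×σ/E)² = (1.645×25/4.7)²
n = 76.5625
Round up: n = 77

Answer: n = 77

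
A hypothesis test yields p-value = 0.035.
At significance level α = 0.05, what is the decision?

Compare p-value to α:
0.035 < 0.05
Decision: reject H₀

Answer: reject H₀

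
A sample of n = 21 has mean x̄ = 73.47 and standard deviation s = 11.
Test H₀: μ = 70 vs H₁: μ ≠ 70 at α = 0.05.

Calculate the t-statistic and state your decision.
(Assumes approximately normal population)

df = n - 1 = 20
SE = s/√n = 11/√21 = 2.4004
t = (x̄ - μ₀)/SE = (73.47 - 70)/2.4004 = 1.4456
Critical value: t_{0.025,20} = ±2.086
p-value ≈ 0.1638
Decision: fail to reject H₀

Answer: t = 1.4456, fail to reject H₀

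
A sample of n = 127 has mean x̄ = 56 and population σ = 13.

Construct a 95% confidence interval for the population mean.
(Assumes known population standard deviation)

Confidence level: 95%, α = 0.05
z_0.025 = 1.960
SE = σ/√n = 13/√127 = 1.1536
Margin of error = 1.960 × 1.1536 = 2.2611
CI: x̄ ± margin = 56 ± 2.2611
CI: (53.7389, 58.2611)

Answer: (53.7389, 58.2611)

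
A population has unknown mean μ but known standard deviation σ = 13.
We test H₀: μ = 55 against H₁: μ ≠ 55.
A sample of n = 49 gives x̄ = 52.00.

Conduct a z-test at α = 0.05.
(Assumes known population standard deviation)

Answer: z = -1.6154, fail to reject H₀

Derivation:
Standard error: SE = σ/√n = 13/√49 = 1.8571
z-statistic: z = (x̄ - μ₀)/SE = (52.00 - 55)/1.8571 = -1.6154
Critical value: ±1.960
p-value = 0.1062
Decision: fail to reject H₀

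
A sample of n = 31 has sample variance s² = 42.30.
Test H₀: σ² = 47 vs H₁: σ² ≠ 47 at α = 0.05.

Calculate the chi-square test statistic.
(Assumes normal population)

df = n - 1 = 30
χ² = (n-1)s²/σ₀² = 30×42.30/47 = 27.0000
Critical values: χ²_{0.975,30} = 16.791, χ²_{0.025,30} = 46.979
Rejection region: χ² < 16.791 or χ² > 46.979
Decision: fail to reject H₀

Answer: χ² = 27.0000, fail to reject H₀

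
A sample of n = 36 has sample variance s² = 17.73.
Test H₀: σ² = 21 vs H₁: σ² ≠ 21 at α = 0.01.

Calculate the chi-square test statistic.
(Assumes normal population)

Answer: χ² = 29.5500, fail to reject H₀

Derivation:
df = n - 1 = 35
χ² = (n-1)s²/σ₀² = 35×17.73/21 = 29.5500
Critical values: χ²_{0.995,35} = 17.192, χ²_{0.005,35} = 60.275
Rejection region: χ² < 17.192 or χ² > 60.275
Decision: fail to reject H₀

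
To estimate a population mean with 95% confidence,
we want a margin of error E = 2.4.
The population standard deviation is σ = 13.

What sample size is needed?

z_0.025 = 1.960
n = (z×σ/E)² = (1.960×13/2.4)²
n = 112.7136
Round up: n = 113

Answer: n = 113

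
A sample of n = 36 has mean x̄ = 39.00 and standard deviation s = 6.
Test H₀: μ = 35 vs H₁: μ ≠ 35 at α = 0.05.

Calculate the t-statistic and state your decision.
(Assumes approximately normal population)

df = n - 1 = 35
SE = s/√n = 6/√36 = 1.0000
t = (x̄ - μ₀)/SE = (39.00 - 35)/1.0000 = 4.0000
Critical value: t_{0.025,35} = ±2.030
p-value ≈ 0.0003
Decision: reject H₀

Answer: t = 4.0000, reject H₀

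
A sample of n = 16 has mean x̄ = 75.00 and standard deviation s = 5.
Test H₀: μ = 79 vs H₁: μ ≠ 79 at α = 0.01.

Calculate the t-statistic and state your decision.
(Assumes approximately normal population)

Answer: t = -3.2000, reject H₀

Derivation:
df = n - 1 = 15
SE = s/√n = 5/√16 = 1.2500
t = (x̄ - μ₀)/SE = (75.00 - 79)/1.2500 = -3.2000
Critical value: t_{0.005,15} = ±2.947
p-value ≈ 0.0060
Decision: reject H₀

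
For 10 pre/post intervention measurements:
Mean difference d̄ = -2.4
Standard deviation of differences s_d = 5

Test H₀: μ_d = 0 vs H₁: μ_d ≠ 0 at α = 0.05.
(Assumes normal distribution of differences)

Answer: t = -1.5179, fail to reject H₀

Derivation:
df = n - 1 = 9
SE = s_d/√n = 5/√10 = 1.5811
t = d̄/SE = -2.4/1.5811 = -1.5179
Critical value: t_{0.025,9} = ±2.262
p-value ≈ 0.1634
Decision: fail to reject H₀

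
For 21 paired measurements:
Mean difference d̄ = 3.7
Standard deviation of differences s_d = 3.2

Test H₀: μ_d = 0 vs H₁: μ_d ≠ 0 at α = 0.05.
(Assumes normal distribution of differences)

df = n - 1 = 20
SE = s_d/√n = 3.2/√21 = 0.6983
t = d̄/SE = 3.7/0.6983 = 5.2986
Critical value: t_{0.025,20} = ±2.086
p-value < 0.0001
Decision: reject H₀

Answer: t = 5.2986, reject H₀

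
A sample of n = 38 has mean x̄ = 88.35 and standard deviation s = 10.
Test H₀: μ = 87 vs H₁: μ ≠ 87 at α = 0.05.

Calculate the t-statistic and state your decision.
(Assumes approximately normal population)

df = n - 1 = 37
SE = s/√n = 10/√38 = 1.6222
t = (x̄ - μ₀)/SE = (88.35 - 87)/1.6222 = 0.8322
Critical value: t_{0.025,37} = ±2.026
p-value ≈ 0.4106
Decision: fail to reject H₀

Answer: t = 0.8322, fail to reject H₀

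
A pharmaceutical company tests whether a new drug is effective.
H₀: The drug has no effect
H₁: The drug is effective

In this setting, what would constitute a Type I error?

Answer: Concluding the drug is effective when it actually has no effect

Derivation:
Type I error (α): Rejecting H₀ when H₀ is true
Type II error (β): Failing to reject H₀ when H₁ is true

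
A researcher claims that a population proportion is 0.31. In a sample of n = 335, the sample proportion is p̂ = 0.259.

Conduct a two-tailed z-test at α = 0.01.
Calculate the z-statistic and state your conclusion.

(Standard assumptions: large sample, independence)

H₀: p = 0.31, H₁: p ≠ 0.31
Standard error: SE = √(p₀(1-p₀)/n) = √(0.31×0.69/335) = 0.025269
z-statistic: z = (p̂ - p₀)/SE = (0.259 - 0.31)/0.025269 = -2.0183
Critical value: z_0.005 = ±2.576
p-value = 0.0436
Decision: fail to reject H₀ at α = 0.01

Answer: z = -2.0183, fail to reject H₀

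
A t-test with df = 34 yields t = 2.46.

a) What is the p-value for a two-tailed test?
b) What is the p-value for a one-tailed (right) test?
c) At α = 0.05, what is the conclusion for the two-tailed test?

Answer: a) 0.0191, b) 0.0096, c) reject H₀

Derivation:
Using t-distribution with df = 34:
a) Two-tailed: p = 2×P(T > 2.46) = 0.0191
b) One-tailed: p = P(T > 2.46) = 0.0096
c) 0.0191 < 0.05, reject H₀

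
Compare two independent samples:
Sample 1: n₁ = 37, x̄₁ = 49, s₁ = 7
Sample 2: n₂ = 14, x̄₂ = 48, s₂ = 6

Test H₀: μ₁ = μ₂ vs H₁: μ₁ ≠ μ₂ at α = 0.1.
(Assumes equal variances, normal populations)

Pooled variance: s²_p = [36×7² + 13×6²]/(49) = 45.5510
s_p = 6.7491
SE = s_p×√(1/n₁ + 1/n₂) = 6.7491×√(1/37 + 1/14) = 2.1177
t = (x̄₁ - x̄₂)/SE = (49 - 48)/2.1177 = 0.4722
df = 49, t-critical = ±1.677
Decision: fail to reject H₀

Answer: t = 0.4722, fail to reject H₀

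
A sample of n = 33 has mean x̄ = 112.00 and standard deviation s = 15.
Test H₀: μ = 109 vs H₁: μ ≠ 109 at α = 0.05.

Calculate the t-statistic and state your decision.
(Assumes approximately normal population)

Answer: t = 1.1489, fail to reject H₀

Derivation:
df = n - 1 = 32
SE = s/√n = 15/√33 = 2.6112
t = (x̄ - μ₀)/SE = (112.00 - 109)/2.6112 = 1.1489
Critical value: t_{0.025,32} = ±2.037
p-value ≈ 0.2591
Decision: fail to reject H₀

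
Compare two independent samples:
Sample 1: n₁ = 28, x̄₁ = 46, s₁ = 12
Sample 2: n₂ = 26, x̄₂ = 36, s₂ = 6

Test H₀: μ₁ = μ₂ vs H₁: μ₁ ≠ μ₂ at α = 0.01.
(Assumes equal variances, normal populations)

Answer: t = 3.8264, reject H₀

Derivation:
Pooled variance: s²_p = [27×12² + 25×6²]/(52) = 92.0769
s_p = 9.5957
SE = s_p×√(1/n₁ + 1/n₂) = 9.5957×√(1/28 + 1/26) = 2.6134
t = (x̄₁ - x̄₂)/SE = (46 - 36)/2.6134 = 3.8264
df = 52, t-critical = ±2.674
Decision: reject H₀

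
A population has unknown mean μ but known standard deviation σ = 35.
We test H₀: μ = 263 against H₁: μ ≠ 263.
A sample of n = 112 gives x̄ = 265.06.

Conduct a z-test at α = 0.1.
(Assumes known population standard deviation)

Standard error: SE = σ/√n = 35/√112 = 3.3072
z-statistic: z = (x̄ - μ₀)/SE = (265.06 - 263)/3.3072 = 0.6229
Critical value: ±1.645
p-value = 0.5334
Decision: fail to reject H₀

Answer: z = 0.6229, fail to reject H₀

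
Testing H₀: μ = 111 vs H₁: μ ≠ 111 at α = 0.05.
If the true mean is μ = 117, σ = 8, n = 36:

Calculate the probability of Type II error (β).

Answer: β ≈ 0.0055

Derivation:
SE = σ/√n = 8/√36 = 1.3333
Critical values: μ₀ ± z_0.025×SE = 111 ± 1.960×1.3333
Acceptance region: (108.3867, 113.6133)
Under H₁ (μ = 117): z_high = (113.6133 - 117)/1.3333 = -2.5401, z_low = (108.3867 - 117)/1.3333 = -6.4601
β = P(not reject | H₁) = Φ(-2.5401) - Φ(-6.4601) ≈ 0.0055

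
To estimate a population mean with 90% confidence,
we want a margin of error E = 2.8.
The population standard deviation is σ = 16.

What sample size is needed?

z_0.05 = 1.645
n = (z×σ/E)² = (1.645×16/2.8)²
n = 88.3600
Round up: n = 89

Answer: n = 89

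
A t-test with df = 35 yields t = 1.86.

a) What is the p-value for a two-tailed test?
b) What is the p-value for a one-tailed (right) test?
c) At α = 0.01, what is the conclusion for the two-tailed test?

Answer: a) 0.0713, b) 0.0357, c) fail to reject H₀

Derivation:
Using t-distribution with df = 35:
a) Two-tailed: p = 2×P(T > 1.86) = 0.0713
b) One-tailed: p = P(T > 1.86) = 0.0357
c) 0.0713 ≥ 0.01, fail to reject H₀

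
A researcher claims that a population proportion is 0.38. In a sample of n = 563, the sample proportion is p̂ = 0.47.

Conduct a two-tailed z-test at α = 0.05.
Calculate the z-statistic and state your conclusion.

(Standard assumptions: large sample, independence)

Answer: z = 4.3995, reject H₀

Derivation:
H₀: p = 0.38, H₁: p ≠ 0.38
Standard error: SE = √(p₀(1-p₀)/n) = √(0.38×0.62/563) = 0.020457
z-statistic: z = (p̂ - p₀)/SE = (0.47 - 0.38)/0.020457 = 4.3995
Critical value: z_0.025 = ±1.960
p-value < 0.0001
Decision: reject H₀ at α = 0.05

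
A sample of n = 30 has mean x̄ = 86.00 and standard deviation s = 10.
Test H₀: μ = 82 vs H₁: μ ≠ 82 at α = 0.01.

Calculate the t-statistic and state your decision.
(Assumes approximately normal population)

df = n - 1 = 29
SE = s/√n = 10/√30 = 1.8257
t = (x̄ - μ₀)/SE = (86.00 - 82)/1.8257 = 2.1909
Critical value: t_{0.005,29} = ±2.756
p-value ≈ 0.0366
Decision: fail to reject H₀

Answer: t = 2.1909, fail to reject H₀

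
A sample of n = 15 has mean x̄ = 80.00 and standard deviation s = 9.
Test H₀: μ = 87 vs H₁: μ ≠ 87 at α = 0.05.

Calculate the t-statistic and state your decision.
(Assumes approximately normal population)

df = n - 1 = 14
SE = s/√n = 9/√15 = 2.3238
t = (x̄ - μ₀)/SE = (80.00 - 87)/2.3238 = -3.0123
Critical value: t_{0.025,14} = ±2.145
p-value ≈ 0.0093
Decision: reject H₀

Answer: t = -3.0123, reject H₀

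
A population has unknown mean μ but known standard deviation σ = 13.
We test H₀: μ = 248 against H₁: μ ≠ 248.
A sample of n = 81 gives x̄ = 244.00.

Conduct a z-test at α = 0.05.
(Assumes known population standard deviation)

Standard error: SE = σ/√n = 13/√81 = 1.4444
z-statistic: z = (x̄ - μ₀)/SE = (244.00 - 248)/1.4444 = -2.7693
Critical value: ±1.960
p-value = 0.0056
Decision: reject H₀

Answer: z = -2.7693, reject H₀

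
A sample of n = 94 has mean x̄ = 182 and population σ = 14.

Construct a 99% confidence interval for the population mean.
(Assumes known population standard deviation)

Answer: (178.2803, 185.7197)

Derivation:
Confidence level: 99%, α = 0.01
z_0.005 = 2.576
SE = σ/√n = 14/√94 = 1.4440
Margin of error = 2.576 × 1.4440 = 3.7197
CI: x̄ ± margin = 182 ± 3.7197
CI: (178.2803, 185.7197)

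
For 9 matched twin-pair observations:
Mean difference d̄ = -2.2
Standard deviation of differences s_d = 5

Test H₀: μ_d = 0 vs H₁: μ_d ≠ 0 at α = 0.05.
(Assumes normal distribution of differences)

Answer: t = -1.3200, fail to reject H₀

Derivation:
df = n - 1 = 8
SE = s_d/√n = 5/√9 = 1.6667
t = d̄/SE = -2.2/1.6667 = -1.3200
Critical value: t_{0.025,8} = ±2.306
p-value ≈ 0.2234
Decision: fail to reject H₀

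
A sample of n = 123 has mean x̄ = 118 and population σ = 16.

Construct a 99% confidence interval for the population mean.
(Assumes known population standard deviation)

Answer: (114.2836, 121.7164)

Derivation:
Confidence level: 99%, α = 0.01
z_0.005 = 2.576
SE = σ/√n = 16/√123 = 1.4427
Margin of error = 2.576 × 1.4427 = 3.7164
CI: x̄ ± margin = 118 ± 3.7164
CI: (114.2836, 121.7164)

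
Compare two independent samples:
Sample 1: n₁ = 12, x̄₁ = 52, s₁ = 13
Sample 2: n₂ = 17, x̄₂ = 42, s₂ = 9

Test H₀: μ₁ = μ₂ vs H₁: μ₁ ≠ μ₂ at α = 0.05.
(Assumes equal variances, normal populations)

Answer: t = 2.4536, reject H₀

Derivation:
Pooled variance: s²_p = [11×13² + 16×9²]/(27) = 116.8519
s_p = 10.8098
SE = s_p×√(1/n₁ + 1/n₂) = 10.8098×√(1/12 + 1/17) = 4.0757
t = (x̄₁ - x̄₂)/SE = (52 - 42)/4.0757 = 2.4536
df = 27, t-critical = ±2.052
Decision: reject H₀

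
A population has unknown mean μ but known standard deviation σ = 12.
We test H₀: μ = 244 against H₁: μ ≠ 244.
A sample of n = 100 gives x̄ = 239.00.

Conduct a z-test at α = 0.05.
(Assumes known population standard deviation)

Standard error: SE = σ/√n = 12/√100 = 1.2000
z-statistic: z = (x̄ - μ₀)/SE = (239.00 - 244)/1.2000 = -4.1667
Critical value: ±1.960
p-value < 0.0001
Decision: reject H₀

Answer: z = -4.1667, reject H₀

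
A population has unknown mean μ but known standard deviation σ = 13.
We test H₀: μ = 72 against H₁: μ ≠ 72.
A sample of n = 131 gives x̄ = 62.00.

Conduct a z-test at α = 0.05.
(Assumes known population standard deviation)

Standard error: SE = σ/√n = 13/√131 = 1.1358
z-statistic: z = (x̄ - μ₀)/SE = (62.00 - 72)/1.1358 = -8.8044
Critical value: ±1.960
p-value < 0.0001
Decision: reject H₀

Answer: z = -8.8044, reject H₀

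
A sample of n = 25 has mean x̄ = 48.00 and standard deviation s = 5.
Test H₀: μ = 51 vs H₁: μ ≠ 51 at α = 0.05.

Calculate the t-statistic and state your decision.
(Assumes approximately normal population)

Answer: t = -3.0000, reject H₀

Derivation:
df = n - 1 = 24
SE = s/√n = 5/√25 = 1.0000
t = (x̄ - μ₀)/SE = (48.00 - 51)/1.0000 = -3.0000
Critical value: t_{0.025,24} = ±2.064
p-value ≈ 0.0062
Decision: reject H₀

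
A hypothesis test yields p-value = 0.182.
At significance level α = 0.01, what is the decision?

Compare p-value to α:
0.182 ≥ 0.01
Decision: fail to reject H₀

Answer: fail to reject H₀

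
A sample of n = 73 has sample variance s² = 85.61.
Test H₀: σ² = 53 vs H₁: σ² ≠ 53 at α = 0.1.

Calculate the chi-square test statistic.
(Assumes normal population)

Answer: χ² = 116.3004, reject H₀

Derivation:
df = n - 1 = 72
χ² = (n-1)s²/σ₀² = 72×85.61/53 = 116.3004
Critical values: χ²_{0.95,72} = 53.462, χ²_{0.05,72} = 92.808
Rejection region: χ² < 53.462 or χ² > 92.808
Decision: reject H₀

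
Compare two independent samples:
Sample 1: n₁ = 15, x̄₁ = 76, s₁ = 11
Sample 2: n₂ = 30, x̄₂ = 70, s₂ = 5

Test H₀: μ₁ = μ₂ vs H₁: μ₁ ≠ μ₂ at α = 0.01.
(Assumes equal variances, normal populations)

Pooled variance: s²_p = [14×11² + 29×5²]/(43) = 56.2558
s_p = 7.5004
SE = s_p×√(1/n₁ + 1/n₂) = 7.5004×√(1/15 + 1/30) = 2.3718
t = (x̄₁ - x̄₂)/SE = (76 - 70)/2.3718 = 2.5297
df = 43, t-critical = ±2.695
Decision: fail to reject H₀

Answer: t = 2.5297, fail to reject H₀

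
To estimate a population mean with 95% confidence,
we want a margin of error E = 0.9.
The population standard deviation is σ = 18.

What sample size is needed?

z_0.025 = 1.960
n = (z×σ/E)² = (1.960×18/0.9)²
n = 1536.6400
Round up: n = 1537

Answer: n = 1537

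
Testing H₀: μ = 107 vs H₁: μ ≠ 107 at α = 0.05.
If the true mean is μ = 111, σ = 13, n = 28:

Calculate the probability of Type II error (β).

SE = σ/√n = 13/√28 = 2.4568
Critical values: μ₀ ± z_0.025×SE = 107 ± 1.960×2.4568
Acceptance region: (102.1847, 111.8153)
Under H₁ (μ = 111): z_high = (111.8153 - 111)/2.4568 = 0.3319, z_low = (102.1847 - 111)/2.4568 = -3.5881
β = P(not reject | H₁) = Φ(0.3319) - Φ(-3.5881) ≈ 0.6299

Answer: β ≈ 0.6299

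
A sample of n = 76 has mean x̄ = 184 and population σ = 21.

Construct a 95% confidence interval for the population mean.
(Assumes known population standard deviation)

Answer: (179.2786, 188.7214)

Derivation:
Confidence level: 95%, α = 0.05
z_0.025 = 1.960
SE = σ/√n = 21/√76 = 2.4089
Margin of error = 1.960 × 2.4089 = 4.7214
CI: x̄ ± margin = 184 ± 4.7214
CI: (179.2786, 188.7214)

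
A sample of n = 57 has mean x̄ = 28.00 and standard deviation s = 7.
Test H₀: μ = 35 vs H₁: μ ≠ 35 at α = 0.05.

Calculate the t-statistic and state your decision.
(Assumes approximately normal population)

Answer: t = -7.5496, reject H₀

Derivation:
df = n - 1 = 56
SE = s/√n = 7/√57 = 0.9272
t = (x̄ - μ₀)/SE = (28.00 - 35)/0.9272 = -7.5496
Critical value: t_{0.025,56} = ±2.003
p-value < 0.0001
Decision: reject H₀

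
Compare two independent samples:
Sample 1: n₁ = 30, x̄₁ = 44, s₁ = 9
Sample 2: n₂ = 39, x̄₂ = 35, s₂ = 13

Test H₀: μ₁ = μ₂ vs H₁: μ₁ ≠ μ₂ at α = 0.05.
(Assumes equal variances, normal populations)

Pooled variance: s²_p = [29×9² + 38×13²]/(67) = 130.9104
s_p = 11.4416
SE = s_p×√(1/n₁ + 1/n₂) = 11.4416×√(1/30 + 1/39) = 2.7786
t = (x̄₁ - x̄₂)/SE = (44 - 35)/2.7786 = 3.2390
df = 67, t-critical = ±1.996
Decision: reject H₀

Answer: t = 3.2390, reject H₀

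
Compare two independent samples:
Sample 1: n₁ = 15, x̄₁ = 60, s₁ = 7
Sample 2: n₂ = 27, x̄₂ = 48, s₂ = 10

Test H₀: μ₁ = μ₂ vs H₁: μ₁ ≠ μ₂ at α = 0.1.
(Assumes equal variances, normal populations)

Answer: t = 4.1113, reject H₀

Derivation:
Pooled variance: s²_p = [14×7² + 26×10²]/(40) = 82.1500
s_p = 9.0637
SE = s_p×√(1/n₁ + 1/n₂) = 9.0637×√(1/15 + 1/27) = 2.9188
t = (x̄₁ - x̄₂)/SE = (60 - 48)/2.9188 = 4.1113
df = 40, t-critical = ±1.684
Decision: reject H₀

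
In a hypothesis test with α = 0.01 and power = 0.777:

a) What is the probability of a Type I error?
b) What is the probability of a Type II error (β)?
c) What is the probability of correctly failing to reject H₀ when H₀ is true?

a) Type I error probability = α = 0.01
b) Power = P(reject H₀ | H₁ true) = 1 - β = 0.777, so Type II error probability = β = 1 - Power = 0.223
c) P(fail to reject H₀ | H₀ true) = 1 - α = 0.99

Answer: a) 0.01, b) 0.223, c) 0.99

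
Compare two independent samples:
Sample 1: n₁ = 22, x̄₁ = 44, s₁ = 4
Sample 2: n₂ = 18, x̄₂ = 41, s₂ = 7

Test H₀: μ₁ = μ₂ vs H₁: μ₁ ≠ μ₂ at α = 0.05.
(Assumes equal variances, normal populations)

Pooled variance: s²_p = [21×4² + 17×7²]/(38) = 30.7632
s_p = 5.5465
SE = s_p×√(1/n₁ + 1/n₂) = 5.5465×√(1/22 + 1/18) = 1.7628
t = (x̄₁ - x̄₂)/SE = (44 - 41)/1.7628 = 1.7018
df = 38, t-critical = ±2.024
Decision: fail to reject H₀

Answer: t = 1.7018, fail to reject H₀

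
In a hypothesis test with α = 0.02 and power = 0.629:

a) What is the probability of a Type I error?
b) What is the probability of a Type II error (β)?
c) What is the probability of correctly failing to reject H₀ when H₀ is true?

Answer: a) 0.02, b) 0.371, c) 0.98

Derivation:
a) Type I error probability = α = 0.02
b) Power = P(reject H₀ | H₁ true) = 1 - β = 0.629, so Type II error probability = β = 1 - Power = 0.371
c) P(fail to reject H₀ | H₀ true) = 1 - α = 0.98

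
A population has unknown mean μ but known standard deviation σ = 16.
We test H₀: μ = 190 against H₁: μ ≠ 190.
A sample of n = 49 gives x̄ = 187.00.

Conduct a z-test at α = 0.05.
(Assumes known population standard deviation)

Answer: z = -1.3125, fail to reject H₀

Derivation:
Standard error: SE = σ/√n = 16/√49 = 2.2857
z-statistic: z = (x̄ - μ₀)/SE = (187.00 - 190)/2.2857 = -1.3125
Critical value: ±1.960
p-value = 0.1894
Decision: fail to reject H₀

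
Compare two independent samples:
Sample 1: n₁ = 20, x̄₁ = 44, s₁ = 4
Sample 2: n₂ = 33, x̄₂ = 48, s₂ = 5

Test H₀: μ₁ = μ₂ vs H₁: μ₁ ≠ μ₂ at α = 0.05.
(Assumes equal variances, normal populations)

Answer: t = -3.0340, reject H₀

Derivation:
Pooled variance: s²_p = [19×4² + 32×5²]/(51) = 21.6471
s_p = 4.6526
SE = s_p×√(1/n₁ + 1/n₂) = 4.6526×√(1/20 + 1/33) = 1.3184
t = (x̄₁ - x̄₂)/SE = (44 - 48)/1.3184 = -3.0340
df = 51, t-critical = ±2.008
Decision: reject H₀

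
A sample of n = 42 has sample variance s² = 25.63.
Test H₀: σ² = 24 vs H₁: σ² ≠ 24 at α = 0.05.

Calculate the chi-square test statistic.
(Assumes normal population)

df = n - 1 = 41
χ² = (n-1)s²/σ₀² = 41×25.63/24 = 43.7846
Critical values: χ²_{0.975,41} = 25.215, χ²_{0.025,41} = 60.561
Rejection region: χ² < 25.215 or χ² > 60.561
Decision: fail to reject H₀

Answer: χ² = 43.7846, fail to reject H₀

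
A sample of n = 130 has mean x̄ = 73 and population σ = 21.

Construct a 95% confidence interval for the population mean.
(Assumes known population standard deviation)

Confidence level: 95%, α = 0.05
z_0.025 = 1.960
SE = σ/√n = 21/√130 = 1.8418
Margin of error = 1.960 × 1.8418 = 3.6099
CI: x̄ ± margin = 73 ± 3.6099
CI: (69.3901, 76.6099)

Answer: (69.3901, 76.6099)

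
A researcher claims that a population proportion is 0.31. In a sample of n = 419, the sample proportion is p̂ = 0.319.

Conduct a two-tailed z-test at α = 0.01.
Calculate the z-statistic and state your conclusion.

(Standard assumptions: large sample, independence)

Answer: z = 0.3983, fail to reject H₀

Derivation:
H₀: p = 0.31, H₁: p ≠ 0.31
Standard error: SE = √(p₀(1-p₀)/n) = √(0.31×0.69/419) = 0.022594
z-statistic: z = (p̂ - p₀)/SE = (0.319 - 0.31)/0.022594 = 0.3983
Critical value: z_0.005 = ±2.576
p-value = 0.6904
Decision: fail to reject H₀ at α = 0.01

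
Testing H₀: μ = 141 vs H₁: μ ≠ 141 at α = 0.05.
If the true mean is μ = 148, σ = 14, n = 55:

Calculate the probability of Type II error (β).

Answer: β ≈ 0.0402

Derivation:
SE = σ/√n = 14/√55 = 1.8878
Critical values: μ₀ ± z_0.025×SE = 141 ± 1.960×1.8878
Acceptance region: (137.2999, 144.7001)
Under H₁ (μ = 148): z_high = (144.7001 - 148)/1.8878 = -1.7480, z_low = (137.2999 - 148)/1.8878 = -5.6680
β = P(not reject | H₁) = Φ(-1.7480) - Φ(-5.6680) ≈ 0.0402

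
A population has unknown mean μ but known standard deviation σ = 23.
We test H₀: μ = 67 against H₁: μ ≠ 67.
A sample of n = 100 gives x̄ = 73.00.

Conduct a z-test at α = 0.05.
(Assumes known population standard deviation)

Answer: z = 2.6087, reject H₀

Derivation:
Standard error: SE = σ/√n = 23/√100 = 2.3000
z-statistic: z = (x̄ - μ₀)/SE = (73.00 - 67)/2.3000 = 2.6087
Critical value: ±1.960
p-value = 0.0091
Decision: reject H₀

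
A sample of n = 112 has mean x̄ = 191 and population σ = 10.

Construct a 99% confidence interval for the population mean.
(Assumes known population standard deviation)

Answer: (188.5659, 193.4341)

Derivation:
Confidence level: 99%, α = 0.01
z_0.005 = 2.576
SE = σ/√n = 10/√112 = 0.9449
Margin of error = 2.576 × 0.9449 = 2.4341
CI: x̄ ± margin = 191 ± 2.4341
CI: (188.5659, 193.4341)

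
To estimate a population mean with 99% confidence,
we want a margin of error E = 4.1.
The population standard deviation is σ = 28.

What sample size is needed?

z_0.005 = 2.576
n = (z×σ/E)² = (2.576×28/4.1)²
n = 309.4853
Round up: n = 310

Answer: n = 310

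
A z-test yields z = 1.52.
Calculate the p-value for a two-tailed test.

For z = 1.52:
p = 2×P(Z > |1.52|) = 2×(1 - Φ(1.52)) = 0.1285

Answer: p-value ≈ 0.1285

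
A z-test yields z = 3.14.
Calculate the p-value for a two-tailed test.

For z = 3.14:
p = 2×P(Z > |3.14|) = 2×(1 - Φ(3.14)) = 0.0017

Answer: p-value ≈ 0.0017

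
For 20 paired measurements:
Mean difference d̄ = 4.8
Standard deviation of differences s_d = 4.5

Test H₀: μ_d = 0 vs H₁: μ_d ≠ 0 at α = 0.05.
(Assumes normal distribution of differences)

Answer: t = 4.7704, reject H₀

Derivation:
df = n - 1 = 19
SE = s_d/√n = 4.5/√20 = 1.0062
t = d̄/SE = 4.8/1.0062 = 4.7704
Critical value: t_{0.025,19} = ±2.093
p-value ≈ 0.0001
Decision: reject H₀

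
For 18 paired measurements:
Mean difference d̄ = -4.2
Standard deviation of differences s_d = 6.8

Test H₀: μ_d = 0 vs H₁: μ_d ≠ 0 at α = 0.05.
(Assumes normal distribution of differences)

Answer: t = -2.6204, reject H₀

Derivation:
df = n - 1 = 17
SE = s_d/√n = 6.8/√18 = 1.6028
t = d̄/SE = -4.2/1.6028 = -2.6204
Critical value: t_{0.025,17} = ±2.110
p-value ≈ 0.0179
Decision: reject H₀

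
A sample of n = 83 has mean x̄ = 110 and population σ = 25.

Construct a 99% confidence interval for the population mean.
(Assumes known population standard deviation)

Confidence level: 99%, α = 0.01
z_0.005 = 2.576
SE = σ/√n = 25/√83 = 2.7441
Margin of error = 2.576 × 2.7441 = 7.0688
CI: x̄ ± margin = 110 ± 7.0688
CI: (102.9312, 117.0688)

Answer: (102.9312, 117.0688)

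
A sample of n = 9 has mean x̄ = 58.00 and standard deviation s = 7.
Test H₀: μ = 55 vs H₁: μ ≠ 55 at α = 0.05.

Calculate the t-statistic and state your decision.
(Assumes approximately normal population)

Answer: t = 1.2857, fail to reject H₀

Derivation:
df = n - 1 = 8
SE = s/√n = 7/√9 = 2.3333
t = (x̄ - μ₀)/SE = (58.00 - 55)/2.3333 = 1.2857
Critical value: t_{0.025,8} = ±2.306
p-value ≈ 0.2345
Decision: fail to reject H₀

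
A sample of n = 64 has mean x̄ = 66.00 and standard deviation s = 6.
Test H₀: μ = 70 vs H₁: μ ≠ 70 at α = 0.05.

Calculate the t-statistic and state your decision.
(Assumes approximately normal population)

df = n - 1 = 63
SE = s/√n = 6/√64 = 0.7500
t = (x̄ - μ₀)/SE = (66.00 - 70)/0.7500 = -5.3333
Critical value: t_{0.025,63} = ±1.998
p-value < 0.0001
Decision: reject H₀

Answer: t = -5.3333, reject H₀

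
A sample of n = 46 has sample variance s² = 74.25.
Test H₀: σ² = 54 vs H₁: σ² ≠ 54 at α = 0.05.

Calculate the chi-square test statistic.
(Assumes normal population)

Answer: χ² = 61.8750, fail to reject H₀

Derivation:
df = n - 1 = 45
χ² = (n-1)s²/σ₀² = 45×74.25/54 = 61.8750
Critical values: χ²_{0.975,45} = 28.366, χ²_{0.025,45} = 65.410
Rejection region: χ² < 28.366 or χ² > 65.410
Decision: fail to reject H₀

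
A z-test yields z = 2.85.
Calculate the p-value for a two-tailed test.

For z = 2.85:
p = 2×P(Z > |2.85|) = 2×(1 - Φ(2.85)) = 0.0044

Answer: p-value ≈ 0.0044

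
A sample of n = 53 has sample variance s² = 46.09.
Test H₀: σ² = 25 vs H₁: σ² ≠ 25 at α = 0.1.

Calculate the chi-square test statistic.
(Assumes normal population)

df = n - 1 = 52
χ² = (n-1)s²/σ₀² = 52×46.09/25 = 95.8672
Critical values: χ²_{0.95,52} = 36.437, χ²_{0.05,52} = 69.832
Rejection region: χ² < 36.437 or χ² > 69.832
Decision: reject H₀

Answer: χ² = 95.8672, reject H₀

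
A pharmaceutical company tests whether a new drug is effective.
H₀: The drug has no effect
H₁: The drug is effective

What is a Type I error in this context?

Type I error (α): Rejecting H₀ when H₀ is true
Type II error (β): Failing to reject H₀ when H₁ is true

Answer: Concluding the drug is effective when it actually has no effect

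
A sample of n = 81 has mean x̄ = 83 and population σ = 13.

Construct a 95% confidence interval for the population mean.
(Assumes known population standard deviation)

Answer: (80.1690, 85.8310)

Derivation:
Confidence level: 95%, α = 0.05
z_0.025 = 1.960
SE = σ/√n = 13/√81 = 1.4444
Margin of error = 1.960 × 1.4444 = 2.8310
CI: x̄ ± margin = 83 ± 2.8310
CI: (80.1690, 85.8310)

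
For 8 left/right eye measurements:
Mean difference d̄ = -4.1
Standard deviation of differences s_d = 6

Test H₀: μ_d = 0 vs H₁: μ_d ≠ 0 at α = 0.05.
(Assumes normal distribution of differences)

df = n - 1 = 7
SE = s_d/√n = 6/√8 = 2.1213
t = d̄/SE = -4.1/2.1213 = -1.9328
Critical value: t_{0.025,7} = ±2.365
p-value ≈ 0.0945
Decision: fail to reject H₀

Answer: t = -1.9328, fail to reject H₀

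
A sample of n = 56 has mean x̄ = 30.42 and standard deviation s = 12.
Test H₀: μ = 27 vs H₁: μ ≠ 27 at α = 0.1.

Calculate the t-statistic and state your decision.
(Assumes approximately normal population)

df = n - 1 = 55
SE = s/√n = 12/√56 = 1.6036
t = (x̄ - μ₀)/SE = (30.42 - 27)/1.6036 = 2.1327
Critical value: t_{0.05,55} = ±1.673
p-value ≈ 0.0374
Decision: reject H₀

Answer: t = 2.1327, reject H₀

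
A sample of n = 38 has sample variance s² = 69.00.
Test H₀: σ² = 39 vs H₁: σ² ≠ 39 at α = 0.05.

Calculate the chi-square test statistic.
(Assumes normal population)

df = n - 1 = 37
χ² = (n-1)s²/σ₀² = 37×69.00/39 = 65.4615
Critical values: χ²_{0.975,37} = 22.106, χ²_{0.025,37} = 55.668
Rejection region: χ² < 22.106 or χ² > 55.668
Decision: reject H₀

Answer: χ² = 65.4615, reject H₀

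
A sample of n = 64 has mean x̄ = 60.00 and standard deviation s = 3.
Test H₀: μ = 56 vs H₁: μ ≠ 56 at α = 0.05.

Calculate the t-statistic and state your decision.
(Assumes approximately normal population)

Answer: t = 10.6667, reject H₀

Derivation:
df = n - 1 = 63
SE = s/√n = 3/√64 = 0.3750
t = (x̄ - μ₀)/SE = (60.00 - 56)/0.3750 = 10.6667
Critical value: t_{0.025,63} = ±1.998
p-value < 0.0001
Decision: reject H₀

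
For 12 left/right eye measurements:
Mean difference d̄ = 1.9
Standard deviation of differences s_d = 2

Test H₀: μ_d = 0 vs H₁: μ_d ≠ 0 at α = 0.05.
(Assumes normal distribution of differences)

Answer: t = 3.2906, reject H₀

Derivation:
df = n - 1 = 11
SE = s_d/√n = 2/√12 = 0.5774
t = d̄/SE = 1.9/0.5774 = 3.2906
Critical value: t_{0.025,11} = ±2.201
p-value ≈ 0.0072
Decision: reject H₀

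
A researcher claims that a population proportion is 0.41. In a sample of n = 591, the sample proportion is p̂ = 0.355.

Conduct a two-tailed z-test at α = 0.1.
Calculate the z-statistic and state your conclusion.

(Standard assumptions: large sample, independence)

H₀: p = 0.41, H₁: p ≠ 0.41
Standard error: SE = √(p₀(1-p₀)/n) = √(0.41×0.59/591) = 0.020231
z-statistic: z = (p̂ - p₀)/SE = (0.355 - 0.41)/0.020231 = -2.7186
Critical value: z_0.05 = ±1.645
p-value = 0.0066
Decision: reject H₀ at α = 0.1

Answer: z = -2.7186, reject H₀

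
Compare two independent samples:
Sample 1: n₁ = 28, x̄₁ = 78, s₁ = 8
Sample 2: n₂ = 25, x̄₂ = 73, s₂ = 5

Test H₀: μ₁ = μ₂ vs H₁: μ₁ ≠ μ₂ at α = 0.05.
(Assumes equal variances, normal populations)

Pooled variance: s²_p = [27×8² + 24×5²]/(51) = 45.6471
s_p = 6.7563
SE = s_p×√(1/n₁ + 1/n₂) = 6.7563×√(1/28 + 1/25) = 1.8591
t = (x̄₁ - x̄₂)/SE = (78 - 73)/1.8591 = 2.6895
df = 51, t-critical = ±2.008
Decision: reject H₀

Answer: t = 2.6895, reject H₀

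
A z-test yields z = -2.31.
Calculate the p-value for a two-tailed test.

Answer: p-value ≈ 0.0209

Derivation:
For z = -2.31:
p = 2×P(Z > |-2.31|) = 2×(1 - Φ(2.31)) = 0.0209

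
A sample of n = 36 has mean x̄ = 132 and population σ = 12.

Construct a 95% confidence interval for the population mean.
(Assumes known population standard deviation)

Answer: (128.0800, 135.9200)

Derivation:
Confidence level: 95%, α = 0.05
z_0.025 = 1.960
SE = σ/√n = 12/√36 = 2.0000
Margin of error = 1.960 × 2.0000 = 3.9200
CI: x̄ ± margin = 132 ± 3.9200
CI: (128.0800, 135.9200)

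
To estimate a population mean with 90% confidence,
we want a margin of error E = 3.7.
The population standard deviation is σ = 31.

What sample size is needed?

z_0.05 = 1.645
n = (z×σ/E)² = (1.645×31/3.7)²
n = 189.9554
Round up: n = 190

Answer: n = 190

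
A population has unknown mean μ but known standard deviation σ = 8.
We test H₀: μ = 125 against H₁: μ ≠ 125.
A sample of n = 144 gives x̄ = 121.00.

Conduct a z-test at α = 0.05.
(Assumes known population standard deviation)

Answer: z = -5.9997, reject H₀

Derivation:
Standard error: SE = σ/√n = 8/√144 = 0.6667
z-statistic: z = (x̄ - μ₀)/SE = (121.00 - 125)/0.6667 = -5.9997
Critical value: ±1.960
p-value < 0.0001
Decision: reject H₀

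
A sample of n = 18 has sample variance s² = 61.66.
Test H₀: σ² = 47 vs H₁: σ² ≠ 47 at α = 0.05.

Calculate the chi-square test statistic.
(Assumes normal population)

Answer: χ² = 22.3026, fail to reject H₀

Derivation:
df = n - 1 = 17
χ² = (n-1)s²/σ₀² = 17×61.66/47 = 22.3026
Critical values: χ²_{0.975,17} = 7.564, χ²_{0.025,17} = 30.191
Rejection region: χ² < 7.564 or χ² > 30.191
Decision: fail to reject H₀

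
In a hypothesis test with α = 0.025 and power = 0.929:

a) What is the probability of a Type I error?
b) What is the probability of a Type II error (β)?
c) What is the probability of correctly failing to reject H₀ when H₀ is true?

Answer: a) 0.025, b) 0.071, c) 0.975

Derivation:
a) Type I error probability = α = 0.025
b) Power = P(reject H₀ | H₁ true) = 1 - β = 0.929, so Type II error probability = β = 1 - Power = 0.071
c) P(fail to reject H₀ | H₀ true) = 1 - α = 0.975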